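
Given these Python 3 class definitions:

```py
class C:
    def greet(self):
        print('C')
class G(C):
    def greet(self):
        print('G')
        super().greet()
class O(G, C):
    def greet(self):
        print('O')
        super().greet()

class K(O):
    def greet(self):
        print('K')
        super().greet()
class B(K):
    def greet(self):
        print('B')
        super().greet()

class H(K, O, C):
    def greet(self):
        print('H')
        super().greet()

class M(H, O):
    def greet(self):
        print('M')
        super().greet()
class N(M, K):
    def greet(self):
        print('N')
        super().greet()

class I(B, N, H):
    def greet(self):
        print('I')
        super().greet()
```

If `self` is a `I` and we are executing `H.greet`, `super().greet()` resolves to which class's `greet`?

K

L[I] = I + merge(L[B], L[N], L[H], [B N H])
  take B:  [B K O G C object] + [N M H K O G C object] + [H K O G C object] + [B N H]
  take N:  [K O G C object] + [N M H K O G C object] + [H K O G C object] + [N H]
  take M:  [K O G C object] + [M H K O G C object] + [H K O G C object] + [H]
  take H:  [K O G C object] + [H K O G C object] + [H K O G C object] + [H]
  take K:  [K O G C object] + [K O G C object] + [K O G C object]
  take O:  [O G C object] + [O G C object] + [O G C object]
  take G:  [G C object] + [G C object] + [G C object]
  take C:  [C object] + [C object] + [C object]
  take object:  [object] + [object] + [object]
MRO: I B N M H K O G C object
super() in H.greet on a I instance goes to the class after H in I's MRO: K.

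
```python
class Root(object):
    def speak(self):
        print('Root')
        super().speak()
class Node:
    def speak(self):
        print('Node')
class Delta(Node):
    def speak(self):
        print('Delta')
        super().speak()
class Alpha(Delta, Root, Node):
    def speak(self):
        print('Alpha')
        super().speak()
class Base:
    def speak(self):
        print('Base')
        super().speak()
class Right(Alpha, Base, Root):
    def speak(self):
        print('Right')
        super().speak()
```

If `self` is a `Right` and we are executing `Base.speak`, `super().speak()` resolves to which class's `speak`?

Root

L[Right] = Right + merge(L[Alpha], L[Base], L[Root], [Alpha Base Root])
  take Alpha:  [Alpha Delta Root Node object] + [Base object] + [Root object] + [Alpha Base Root]
  take Delta:  [Delta Root Node object] + [Base object] + [Root object] + [Base Root]
  take Base:  [Root Node object] + [Base object] + [Root object] + [Base Root]
  take Root:  [Root Node object] + [object] + [Root object] + [Root]
  take Node:  [Node object] + [object] + [object]
  take object:  [object] + [object] + [object]
MRO: Right Alpha Delta Base Root Node object
super() in Base.speak on a Right instance goes to the class after Base in Right's MRO: Root.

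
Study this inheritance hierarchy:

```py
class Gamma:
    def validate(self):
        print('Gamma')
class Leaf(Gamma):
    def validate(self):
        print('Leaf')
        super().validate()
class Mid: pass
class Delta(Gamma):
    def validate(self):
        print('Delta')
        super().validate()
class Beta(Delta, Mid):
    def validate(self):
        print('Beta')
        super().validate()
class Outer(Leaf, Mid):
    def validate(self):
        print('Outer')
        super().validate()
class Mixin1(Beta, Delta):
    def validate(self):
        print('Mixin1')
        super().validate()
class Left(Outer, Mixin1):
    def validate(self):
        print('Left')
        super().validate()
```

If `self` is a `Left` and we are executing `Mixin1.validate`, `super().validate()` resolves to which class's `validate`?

L[Left] = Left + merge(L[Outer], L[Mixin1], [Outer Mixin1])
  take Outer:  [Outer Leaf Gamma Mid object] + [Mixin1 Beta Delta Gamma Mid object] + [Outer Mixin1]
  take Leaf:  [Leaf Gamma Mid object] + [Mixin1 Beta Delta Gamma Mid object] + [Mixin1]
  take Mixin1:  [Gamma Mid object] + [Mixin1 Beta Delta Gamma Mid object] + [Mixin1]
  take Beta:  [Gamma Mid object] + [Beta Delta Gamma Mid object]
  take Delta:  [Gamma Mid object] + [Delta Gamma Mid object]
  take Gamma:  [Gamma Mid object] + [Gamma Mid object]
  take Mid:  [Mid object] + [Mid object]
  take object:  [object] + [object]
MRO: Left Outer Leaf Mixin1 Beta Delta Gamma Mid object
super() in Mixin1.validate on a Left instance goes to the class after Mixin1 in Left's MRO: Beta.

Beta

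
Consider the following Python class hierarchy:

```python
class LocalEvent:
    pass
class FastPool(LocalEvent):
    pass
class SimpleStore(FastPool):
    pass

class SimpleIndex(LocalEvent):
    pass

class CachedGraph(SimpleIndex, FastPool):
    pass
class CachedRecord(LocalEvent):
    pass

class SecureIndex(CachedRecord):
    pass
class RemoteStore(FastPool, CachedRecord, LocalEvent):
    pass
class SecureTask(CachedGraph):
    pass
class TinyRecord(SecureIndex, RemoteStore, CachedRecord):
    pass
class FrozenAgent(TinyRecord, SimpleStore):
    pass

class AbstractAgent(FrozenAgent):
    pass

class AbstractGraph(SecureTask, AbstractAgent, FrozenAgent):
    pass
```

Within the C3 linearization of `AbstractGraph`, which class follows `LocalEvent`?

object

L[AbstractGraph] = AbstractGraph + merge(L[SecureTask], L[AbstractAgent], L[FrozenAgent], [SecureTask AbstractAgent FrozenAgent])
  take SecureTask:  [SecureTask CachedGraph SimpleIndex FastPool LocalEvent object] + [AbstractAgent FrozenAgent TinyRecord SecureIndex RemoteStore SimpleStore FastPool CachedRecord LocalEvent object] + [FrozenAgent TinyRecord SecureIndex RemoteStore SimpleStore FastPool CachedRecord LocalEvent object] + [SecureTask AbstractAgent FrozenAgent]
  take CachedGraph:  [CachedGraph SimpleIndex FastPool LocalEvent object] + [AbstractAgent FrozenAgent TinyRecord SecureIndex RemoteStore SimpleStore FastPool CachedRecord LocalEvent object] + [FrozenAgent TinyRecord SecureIndex RemoteStore SimpleStore FastPool CachedRecord LocalEvent object] + [AbstractAgent FrozenAgent]
  take SimpleIndex:  [SimpleIndex FastPool LocalEvent object] + [AbstractAgent FrozenAgent TinyRecord SecureIndex RemoteStore SimpleStore FastPool CachedRecord LocalEvent object] + [FrozenAgent TinyRecord SecureIndex RemoteStore SimpleStore FastPool CachedRecord LocalEvent object] + [AbstractAgent FrozenAgent]
  take AbstractAgent:  [FastPool LocalEvent object] + [AbstractAgent FrozenAgent TinyRecord SecureIndex RemoteStore SimpleStore FastPool CachedRecord LocalEvent object] + [FrozenAgent TinyRecord SecureIndex RemoteStore SimpleStore FastPool CachedRecord LocalEvent object] + [AbstractAgent FrozenAgent]
  take FrozenAgent:  [FastPool LocalEvent object] + [FrozenAgent TinyRecord SecureIndex RemoteStore SimpleStore FastPool CachedRecord LocalEvent object] + [FrozenAgent TinyRecord SecureIndex RemoteStore SimpleStore FastPool CachedRecord LocalEvent object] + [FrozenAgent]
  take TinyRecord:  [FastPool LocalEvent object] + [TinyRecord SecureIndex RemoteStore SimpleStore FastPool CachedRecord LocalEvent object] + [TinyRecord SecureIndex RemoteStore SimpleStore FastPool CachedRecord LocalEvent object]
  take SecureIndex:  [FastPool LocalEvent object] + [SecureIndex RemoteStore SimpleStore FastPool CachedRecord LocalEvent object] + [SecureIndex RemoteStore SimpleStore FastPool CachedRecord LocalEvent object]
  take RemoteStore:  [FastPool LocalEvent object] + [RemoteStore SimpleStore FastPool CachedRecord LocalEvent object] + [RemoteStore SimpleStore FastPool CachedRecord LocalEvent object]
  take SimpleStore:  [FastPool LocalEvent object] + [SimpleStore FastPool CachedRecord LocalEvent object] + [SimpleStore FastPool CachedRecord LocalEvent object]
  take FastPool:  [FastPool LocalEvent object] + [FastPool CachedRecord LocalEvent object] + [FastPool CachedRecord LocalEvent object]
  take CachedRecord:  [LocalEvent object] + [CachedRecord LocalEvent object] + [CachedRecord LocalEvent object]
  take LocalEvent:  [LocalEvent object] + [LocalEvent object] + [LocalEvent object]
  take object:  [object] + [object] + [object]
MRO: AbstractGraph SecureTask CachedGraph SimpleIndex AbstractAgent FrozenAgent TinyRecord SecureIndex RemoteStore SimpleStore FastPool CachedRecord LocalEvent object
LocalEvent is at position 12; next is object.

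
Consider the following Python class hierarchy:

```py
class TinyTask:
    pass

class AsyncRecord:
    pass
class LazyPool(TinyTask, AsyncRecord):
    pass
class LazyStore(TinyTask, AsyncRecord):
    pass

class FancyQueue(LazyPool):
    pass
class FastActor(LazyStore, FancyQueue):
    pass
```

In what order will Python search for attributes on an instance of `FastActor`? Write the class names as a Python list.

[FastActor, LazyStore, FancyQueue, LazyPool, TinyTask, AsyncRecord, object]

L[FastActor] = FastActor + merge(L[LazyStore], L[FancyQueue], [LazyStore FancyQueue])
  take LazyStore:  [LazyStore TinyTask AsyncRecord object] + [FancyQueue LazyPool TinyTask AsyncRecord object] + [LazyStore FancyQueue]
  take FancyQueue:  [TinyTask AsyncRecord object] + [FancyQueue LazyPool TinyTask AsyncRecord object] + [FancyQueue]
  take LazyPool:  [TinyTask AsyncRecord object] + [LazyPool TinyTask AsyncRecord object]
  take TinyTask:  [TinyTask AsyncRecord object] + [TinyTask AsyncRecord object]
  take AsyncRecord:  [AsyncRecord object] + [AsyncRecord object]
  take object:  [object] + [object]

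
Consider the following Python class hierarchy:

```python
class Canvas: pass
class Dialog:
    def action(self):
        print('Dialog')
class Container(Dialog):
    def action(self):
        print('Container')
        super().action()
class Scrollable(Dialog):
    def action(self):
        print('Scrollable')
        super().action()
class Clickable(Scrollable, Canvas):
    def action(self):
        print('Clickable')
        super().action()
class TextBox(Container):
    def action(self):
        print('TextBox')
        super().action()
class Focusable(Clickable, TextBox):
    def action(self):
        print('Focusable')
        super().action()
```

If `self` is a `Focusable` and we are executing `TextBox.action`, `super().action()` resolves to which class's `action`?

Container

L[Focusable] = Focusable + merge(L[Clickable], L[TextBox], [Clickable TextBox])
  take Clickable:  [Clickable Scrollable Dialog Canvas object] + [TextBox Container Dialog object] + [Clickable TextBox]
  take Scrollable:  [Scrollable Dialog Canvas object] + [TextBox Container Dialog object] + [TextBox]
  take TextBox:  [Dialog Canvas object] + [TextBox Container Dialog object] + [TextBox]
  take Container:  [Dialog Canvas object] + [Container Dialog object]
  take Dialog:  [Dialog Canvas object] + [Dialog object]
  take Canvas:  [Canvas object] + [object]
  take object:  [object] + [object]
MRO: Focusable Clickable Scrollable TextBox Container Dialog Canvas object
super() in TextBox.action on a Focusable instance goes to the class after TextBox in Focusable's MRO: Container.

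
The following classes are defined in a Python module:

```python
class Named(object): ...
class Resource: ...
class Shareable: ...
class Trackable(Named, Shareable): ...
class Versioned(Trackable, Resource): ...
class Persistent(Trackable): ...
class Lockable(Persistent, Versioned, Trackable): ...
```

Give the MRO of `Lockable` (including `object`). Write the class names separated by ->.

L[Lockable] = Lockable + merge(L[Persistent], L[Versioned], L[Trackable], [Persistent Versioned Trackable])
  take Persistent:  [Persistent Trackable Named Shareable object] + [Versioned Trackable Named Shareable Resource object] + [Trackable Named Shareable object] + [Persistent Versioned Trackable]
  take Versioned:  [Trackable Named Shareable object] + [Versioned Trackable Named Shareable Resource object] + [Trackable Named Shareable object] + [Versioned Trackable]
  take Trackable:  [Trackable Named Shareable object] + [Trackable Named Shareable Resource object] + [Trackable Named Shareable object] + [Trackable]
  take Named:  [Named Shareable object] + [Named Shareable Resource object] + [Named Shareable object]
  take Shareable:  [Shareable object] + [Shareable Resource object] + [Shareable object]
  take Resource:  [object] + [Resource object] + [object]
  take object:  [object] + [object] + [object]

Lockable -> Persistent -> Versioned -> Trackable -> Named -> Shareable -> Resource -> object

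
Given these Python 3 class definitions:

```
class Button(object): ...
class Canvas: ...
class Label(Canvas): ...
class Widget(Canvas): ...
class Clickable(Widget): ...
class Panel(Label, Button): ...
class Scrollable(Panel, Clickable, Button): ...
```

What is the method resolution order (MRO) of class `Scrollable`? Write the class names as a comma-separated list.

L[Scrollable] = Scrollable + merge(L[Panel], L[Clickable], L[Button], [Panel Clickable Button])
  take Panel:  [Panel Label Canvas Button object] + [Clickable Widget Canvas object] + [Button object] + [Panel Clickable Button]
  take Label:  [Label Canvas Button object] + [Clickable Widget Canvas object] + [Button object] + [Clickable Button]
  take Clickable:  [Canvas Button object] + [Clickable Widget Canvas object] + [Button object] + [Clickable Button]
  take Widget:  [Canvas Button object] + [Widget Canvas object] + [Button object] + [Button]
  take Canvas:  [Canvas Button object] + [Canvas object] + [Button object] + [Button]
  take Button:  [Button object] + [object] + [Button object] + [Button]
  take object:  [object] + [object] + [object]

Scrollable, Panel, Label, Clickable, Widget, Canvas, Button, object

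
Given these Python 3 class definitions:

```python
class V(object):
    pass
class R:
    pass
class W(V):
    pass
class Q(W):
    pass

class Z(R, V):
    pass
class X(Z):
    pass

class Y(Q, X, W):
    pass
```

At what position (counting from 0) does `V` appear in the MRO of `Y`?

6

L[Y] = Y + merge(L[Q], L[X], L[W], [Q X W])
  take Q:  [Q W V object] + [X Z R V object] + [W V object] + [Q X W]
  take X:  [W V object] + [X Z R V object] + [W V object] + [X W]
  take W:  [W V object] + [Z R V object] + [W V object] + [W]
  take Z:  [V object] + [Z R V object] + [V object]
  take R:  [V object] + [R V object] + [V object]
  take V:  [V object] + [V object] + [V object]
  take object:  [object] + [object] + [object]
MRO: Y Q X W Z R V object
V sits at index 6.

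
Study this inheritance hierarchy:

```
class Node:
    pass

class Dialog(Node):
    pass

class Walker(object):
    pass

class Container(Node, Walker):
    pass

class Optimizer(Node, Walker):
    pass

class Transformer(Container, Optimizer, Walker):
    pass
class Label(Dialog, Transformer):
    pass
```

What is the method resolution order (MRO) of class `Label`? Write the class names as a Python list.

L[Label] = Label + merge(L[Dialog], L[Transformer], [Dialog Transformer])
  take Dialog:  [Dialog Node object] + [Transformer Container Optimizer Node Walker object] + [Dialog Transformer]
  take Transformer:  [Node object] + [Transformer Container Optimizer Node Walker object] + [Transformer]
  take Container:  [Node object] + [Container Optimizer Node Walker object]
  take Optimizer:  [Node object] + [Optimizer Node Walker object]
  take Node:  [Node object] + [Node Walker object]
  take Walker:  [object] + [Walker object]
  take object:  [object] + [object]

[Label, Dialog, Transformer, Container, Optimizer, Node, Walker, object]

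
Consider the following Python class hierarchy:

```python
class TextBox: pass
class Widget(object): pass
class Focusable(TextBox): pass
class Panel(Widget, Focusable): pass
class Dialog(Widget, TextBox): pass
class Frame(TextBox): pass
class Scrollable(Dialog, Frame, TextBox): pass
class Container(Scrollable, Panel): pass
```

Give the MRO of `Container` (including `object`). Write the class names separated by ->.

Container -> Scrollable -> Dialog -> Panel -> Widget -> Frame -> Focusable -> TextBox -> object

L[Container] = Container + merge(L[Scrollable], L[Panel], [Scrollable Panel])
  take Scrollable:  [Scrollable Dialog Widget Frame TextBox object] + [Panel Widget Focusable TextBox object] + [Scrollable Panel]
  take Dialog:  [Dialog Widget Frame TextBox object] + [Panel Widget Focusable TextBox object] + [Panel]
  take Panel:  [Widget Frame TextBox object] + [Panel Widget Focusable TextBox object] + [Panel]
  take Widget:  [Widget Frame TextBox object] + [Widget Focusable TextBox object]
  take Frame:  [Frame TextBox object] + [Focusable TextBox object]
  take Focusable:  [TextBox object] + [Focusable TextBox object]
  take TextBox:  [TextBox object] + [TextBox object]
  take object:  [object] + [object]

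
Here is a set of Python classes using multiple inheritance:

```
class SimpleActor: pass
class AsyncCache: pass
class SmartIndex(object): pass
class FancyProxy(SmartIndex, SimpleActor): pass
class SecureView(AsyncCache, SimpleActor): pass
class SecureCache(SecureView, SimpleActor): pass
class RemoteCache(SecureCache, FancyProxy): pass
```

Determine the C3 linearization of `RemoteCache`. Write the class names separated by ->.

L[RemoteCache] = RemoteCache + merge(L[SecureCache], L[FancyProxy], [SecureCache FancyProxy])
  take SecureCache:  [SecureCache SecureView AsyncCache SimpleActor object] + [FancyProxy SmartIndex SimpleActor object] + [SecureCache FancyProxy]
  take SecureView:  [SecureView AsyncCache SimpleActor object] + [FancyProxy SmartIndex SimpleActor object] + [FancyProxy]
  take AsyncCache:  [AsyncCache SimpleActor object] + [FancyProxy SmartIndex SimpleActor object] + [FancyProxy]
  take FancyProxy:  [SimpleActor object] + [FancyProxy SmartIndex SimpleActor object] + [FancyProxy]
  take SmartIndex:  [SimpleActor object] + [SmartIndex SimpleActor object]
  take SimpleActor:  [SimpleActor object] + [SimpleActor object]
  take object:  [object] + [object]

RemoteCache -> SecureCache -> SecureView -> AsyncCache -> FancyProxy -> SmartIndex -> SimpleActor -> object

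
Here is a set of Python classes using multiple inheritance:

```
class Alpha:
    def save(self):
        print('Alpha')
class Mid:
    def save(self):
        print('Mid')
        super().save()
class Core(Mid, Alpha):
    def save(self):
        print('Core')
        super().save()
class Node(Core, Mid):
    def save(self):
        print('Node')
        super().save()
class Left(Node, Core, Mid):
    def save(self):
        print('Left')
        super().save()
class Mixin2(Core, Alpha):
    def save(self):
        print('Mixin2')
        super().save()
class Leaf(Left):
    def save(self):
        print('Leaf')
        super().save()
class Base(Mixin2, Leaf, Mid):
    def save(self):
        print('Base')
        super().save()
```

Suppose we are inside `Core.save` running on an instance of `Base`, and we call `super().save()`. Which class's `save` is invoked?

Mid

L[Base] = Base + merge(L[Mixin2], L[Leaf], L[Mid], [Mixin2 Leaf Mid])
  take Mixin2:  [Mixin2 Core Mid Alpha object] + [Leaf Left Node Core Mid Alpha object] + [Mid object] + [Mixin2 Leaf Mid]
  take Leaf:  [Core Mid Alpha object] + [Leaf Left Node Core Mid Alpha object] + [Mid object] + [Leaf Mid]
  take Left:  [Core Mid Alpha object] + [Left Node Core Mid Alpha object] + [Mid object] + [Mid]
  take Node:  [Core Mid Alpha object] + [Node Core Mid Alpha object] + [Mid object] + [Mid]
  take Core:  [Core Mid Alpha object] + [Core Mid Alpha object] + [Mid object] + [Mid]
  take Mid:  [Mid Alpha object] + [Mid Alpha object] + [Mid object] + [Mid]
  take Alpha:  [Alpha object] + [Alpha object] + [object]
  take object:  [object] + [object] + [object]
MRO: Base Mixin2 Leaf Left Node Core Mid Alpha object
super() in Core.save on a Base instance goes to the class after Core in Base's MRO: Mid.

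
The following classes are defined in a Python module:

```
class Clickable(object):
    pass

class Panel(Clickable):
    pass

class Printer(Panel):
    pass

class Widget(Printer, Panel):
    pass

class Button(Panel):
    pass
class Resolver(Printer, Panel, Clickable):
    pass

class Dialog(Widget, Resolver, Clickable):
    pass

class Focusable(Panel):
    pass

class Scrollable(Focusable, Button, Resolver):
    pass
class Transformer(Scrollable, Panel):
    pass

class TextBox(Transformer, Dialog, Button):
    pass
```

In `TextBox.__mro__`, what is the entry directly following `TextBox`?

L[TextBox] = TextBox + merge(L[Transformer], L[Dialog], L[Button], [Transformer Dialog Button])
  take Transformer:  [Transformer Scrollable Focusable Button Resolver Printer Panel Clickable object] + [Dialog Widget Resolver Printer Panel Clickable object] + [Button Panel Clickable object] + [Transformer Dialog Button]
  take Scrollable:  [Scrollable Focusable Button Resolver Printer Panel Clickable object] + [Dialog Widget Resolver Printer Panel Clickable object] + [Button Panel Clickable object] + [Dialog Button]
  take Focusable:  [Focusable Button Resolver Printer Panel Clickable object] + [Dialog Widget Resolver Printer Panel Clickable object] + [Button Panel Clickable object] + [Dialog Button]
  take Dialog:  [Button Resolver Printer Panel Clickable object] + [Dialog Widget Resolver Printer Panel Clickable object] + [Button Panel Clickable object] + [Dialog Button]
  take Button:  [Button Resolver Printer Panel Clickable object] + [Widget Resolver Printer Panel Clickable object] + [Button Panel Clickable object] + [Button]
  take Widget:  [Resolver Printer Panel Clickable object] + [Widget Resolver Printer Panel Clickable object] + [Panel Clickable object]
  take Resolver:  [Resolver Printer Panel Clickable object] + [Resolver Printer Panel Clickable object] + [Panel Clickable object]
  take Printer:  [Printer Panel Clickable object] + [Printer Panel Clickable object] + [Panel Clickable object]
  take Panel:  [Panel Clickable object] + [Panel Clickable object] + [Panel Clickable object]
  take Clickable:  [Clickable object] + [Clickable object] + [Clickable object]
  take object:  [object] + [object] + [object]
MRO: TextBox Transformer Scrollable Focusable Dialog Button Widget Resolver Printer Panel Clickable object
TextBox is at position 0; next is Transformer.

Transformer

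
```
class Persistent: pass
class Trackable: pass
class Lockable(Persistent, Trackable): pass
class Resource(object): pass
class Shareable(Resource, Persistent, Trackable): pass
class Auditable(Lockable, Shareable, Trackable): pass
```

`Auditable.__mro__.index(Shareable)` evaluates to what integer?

L[Auditable] = Auditable + merge(L[Lockable], L[Shareable], L[Trackable], [Lockable Shareable Trackable])
  take Lockable:  [Lockable Persistent Trackable object] + [Shareable Resource Persistent Trackable object] + [Trackable object] + [Lockable Shareable Trackable]
  take Shareable:  [Persistent Trackable object] + [Shareable Resource Persistent Trackable object] + [Trackable object] + [Shareable Trackable]
  take Resource:  [Persistent Trackable object] + [Resource Persistent Trackable object] + [Trackable object] + [Trackable]
  take Persistent:  [Persistent Trackable object] + [Persistent Trackable object] + [Trackable object] + [Trackable]
  take Trackable:  [Trackable object] + [Trackable object] + [Trackable object] + [Trackable]
  take object:  [object] + [object] + [object]
MRO: Auditable Lockable Shareable Resource Persistent Trackable object
Shareable sits at index 2.

2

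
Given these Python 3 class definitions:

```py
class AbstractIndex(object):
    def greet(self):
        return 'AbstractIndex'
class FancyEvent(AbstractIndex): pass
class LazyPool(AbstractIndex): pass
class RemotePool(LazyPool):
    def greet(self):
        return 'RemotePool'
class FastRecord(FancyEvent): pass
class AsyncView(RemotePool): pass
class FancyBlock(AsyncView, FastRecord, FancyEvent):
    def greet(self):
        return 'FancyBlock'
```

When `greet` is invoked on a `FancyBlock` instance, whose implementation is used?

L[FancyBlock] = FancyBlock + merge(L[AsyncView], L[FastRecord], L[FancyEvent], [AsyncView FastRecord FancyEvent])
  take AsyncView:  [AsyncView RemotePool LazyPool AbstractIndex object] + [FastRecord FancyEvent AbstractIndex object] + [FancyEvent AbstractIndex object] + [AsyncView FastRecord FancyEvent]
  take RemotePool:  [RemotePool LazyPool AbstractIndex object] + [FastRecord FancyEvent AbstractIndex object] + [FancyEvent AbstractIndex object] + [FastRecord FancyEvent]
  take LazyPool:  [LazyPool AbstractIndex object] + [FastRecord FancyEvent AbstractIndex object] + [FancyEvent AbstractIndex object] + [FastRecord FancyEvent]
  take FastRecord:  [AbstractIndex object] + [FastRecord FancyEvent AbstractIndex object] + [FancyEvent AbstractIndex object] + [FastRecord FancyEvent]
  take FancyEvent:  [AbstractIndex object] + [FancyEvent AbstractIndex object] + [FancyEvent AbstractIndex object] + [FancyEvent]
  take AbstractIndex:  [AbstractIndex object] + [AbstractIndex object] + [AbstractIndex object]
  take object:  [object] + [object] + [object]
MRO: FancyBlock AsyncView RemotePool LazyPool FastRecord FancyEvent AbstractIndex object
greet is defined in: AbstractIndex, FancyBlock, RemotePool. First along the MRO is FancyBlock.

FancyBlock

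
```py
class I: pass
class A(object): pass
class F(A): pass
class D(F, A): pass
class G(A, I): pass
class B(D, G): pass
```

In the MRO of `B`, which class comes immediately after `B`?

D

L[B] = B + merge(L[D], L[G], [D G])
  take D:  [D F A object] + [G A I object] + [D G]
  take F:  [F A object] + [G A I object] + [G]
  take G:  [A object] + [G A I object] + [G]
  take A:  [A object] + [A I object]
  take I:  [object] + [I object]
  take object:  [object] + [object]
MRO: B D F G A I object
B is at position 0; next is D.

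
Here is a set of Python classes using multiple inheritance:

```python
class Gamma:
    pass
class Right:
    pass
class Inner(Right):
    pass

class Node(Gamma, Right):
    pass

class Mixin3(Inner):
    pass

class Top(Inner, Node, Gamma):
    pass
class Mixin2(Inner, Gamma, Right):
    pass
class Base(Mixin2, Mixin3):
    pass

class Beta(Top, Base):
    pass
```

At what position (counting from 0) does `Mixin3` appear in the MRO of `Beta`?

4

L[Beta] = Beta + merge(L[Top], L[Base], [Top Base])
  take Top:  [Top Inner Node Gamma Right object] + [Base Mixin2 Mixin3 Inner Gamma Right object] + [Top Base]
  take Base:  [Inner Node Gamma Right object] + [Base Mixin2 Mixin3 Inner Gamma Right object] + [Base]
  take Mixin2:  [Inner Node Gamma Right object] + [Mixin2 Mixin3 Inner Gamma Right object]
  take Mixin3:  [Inner Node Gamma Right object] + [Mixin3 Inner Gamma Right object]
  take Inner:  [Inner Node Gamma Right object] + [Inner Gamma Right object]
  take Node:  [Node Gamma Right object] + [Gamma Right object]
  take Gamma:  [Gamma Right object] + [Gamma Right object]
  take Right:  [Right object] + [Right object]
  take object:  [object] + [object]
MRO: Beta Top Base Mixin2 Mixin3 Inner Node Gamma Right object
Mixin3 sits at index 4.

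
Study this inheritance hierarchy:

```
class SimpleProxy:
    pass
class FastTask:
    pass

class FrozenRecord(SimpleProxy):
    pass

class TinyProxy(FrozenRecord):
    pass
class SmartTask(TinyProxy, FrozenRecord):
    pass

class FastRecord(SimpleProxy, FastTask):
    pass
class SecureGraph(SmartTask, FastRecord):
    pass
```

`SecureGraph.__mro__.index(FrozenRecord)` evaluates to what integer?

L[SecureGraph] = SecureGraph + merge(L[SmartTask], L[FastRecord], [SmartTask FastRecord])
  take SmartTask:  [SmartTask TinyProxy FrozenRecord SimpleProxy object] + [FastRecord SimpleProxy FastTask object] + [SmartTask FastRecord]
  take TinyProxy:  [TinyProxy FrozenRecord SimpleProxy object] + [FastRecord SimpleProxy FastTask object] + [FastRecord]
  take FrozenRecord:  [FrozenRecord SimpleProxy object] + [FastRecord SimpleProxy FastTask object] + [FastRecord]
  take FastRecord:  [SimpleProxy object] + [FastRecord SimpleProxy FastTask object] + [FastRecord]
  take SimpleProxy:  [SimpleProxy object] + [SimpleProxy FastTask object]
  take FastTask:  [object] + [FastTask object]
  take object:  [object] + [object]
MRO: SecureGraph SmartTask TinyProxy FrozenRecord FastRecord SimpleProxy FastTask object
FrozenRecord sits at index 3.

3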